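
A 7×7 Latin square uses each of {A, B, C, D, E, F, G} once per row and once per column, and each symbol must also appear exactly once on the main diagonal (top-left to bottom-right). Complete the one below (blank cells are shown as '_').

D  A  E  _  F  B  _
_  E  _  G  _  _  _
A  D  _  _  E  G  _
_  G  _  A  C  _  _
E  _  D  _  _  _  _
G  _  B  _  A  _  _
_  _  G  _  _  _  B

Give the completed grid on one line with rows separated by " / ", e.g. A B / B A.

D A E C F B G / F E A G B D C / A D C B E G F / B G F A C E D / E B D F G C A / G C B D A F E / C F G E D A B

(r1,c4) = C
(r1,c7) = G
(r4,c3) = F
(r5,c5) = G
(r7,c5) = D
(r2,c5) = B
(r3,c3) = C
(r3,c7) = F
(r4,c1) = B
(r6,c6) = F
(r2,c3) = A
(r3,c4) = B
(r5,c4) = F
(r6,c2) = C
(r7,c2) = F
(r7,c4) = E
(r5,c2) = B
(r6,c4) = D
(r6,c7) = E
(r7,c1) = C
(r7,c6) = A
(r2,c1) = F
(r4,c7) = D
(r5,c6) = C
(r5,c7) = A
(r2,c6) = D
(r2,c7) = C
(r4,c6) = E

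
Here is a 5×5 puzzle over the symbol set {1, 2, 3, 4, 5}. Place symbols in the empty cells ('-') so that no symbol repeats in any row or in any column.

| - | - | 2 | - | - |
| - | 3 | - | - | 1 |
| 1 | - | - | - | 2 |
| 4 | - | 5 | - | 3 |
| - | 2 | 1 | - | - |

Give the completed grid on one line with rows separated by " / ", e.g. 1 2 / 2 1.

(r2,c3) = 4
(r3,c3) = 3
(r4,c2) = 1
(r4,c4) = 2
(r2,c4) = 5
(r3,c4) = 4
(r5,c4) = 3
(r1,c4) = 1
(r2,c1) = 2
(r3,c2) = 5
(r5,c1) = 5
(r5,c5) = 4
(r1,c1) = 3
(r1,c2) = 4
(r1,c5) = 5

3 4 2 1 5 / 2 3 4 5 1 / 1 5 3 4 2 / 4 1 5 2 3 / 5 2 1 3 4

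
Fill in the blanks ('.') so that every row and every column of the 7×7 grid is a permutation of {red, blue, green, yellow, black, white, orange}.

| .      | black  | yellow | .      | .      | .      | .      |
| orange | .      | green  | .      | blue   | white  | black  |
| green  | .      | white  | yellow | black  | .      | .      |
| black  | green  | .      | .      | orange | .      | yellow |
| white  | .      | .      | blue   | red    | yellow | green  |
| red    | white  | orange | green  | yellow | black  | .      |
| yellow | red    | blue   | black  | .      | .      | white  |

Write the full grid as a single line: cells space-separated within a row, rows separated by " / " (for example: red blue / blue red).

blue black yellow orange white green red / orange yellow green red blue white black / green blue white yellow black red orange / black green red white orange blue yellow / white orange black blue red yellow green / red white orange green yellow black blue / yellow red blue black green orange white

At row 1, column 1: row 1 has {yellow,black}; column 1 has {red,green,yellow,black,white,orange}; that leaves blue.
At row 2, column 2: row 2 has {blue,green,black,white,orange}; column 2 has {red,green,black,white}; that leaves yellow.
At row 2, column 4: row 2 has {blue,green,yellow,black,white,orange}; column 4 has {blue,green,yellow,black}; that leaves red.
At row 4, column 3: row 4 has {green,yellow,black,orange}; column 3 has {blue,green,yellow,white,orange}; that leaves red.
At row 4, column 4: row 4 has {red,green,yellow,black,orange}; column 4 has {red,blue,green,yellow,black}; that leaves white.
At row 4, column 6: row 4 has {red,green,yellow,black,white,orange}; column 6 has {yellow,black,white}; that leaves blue.
At row 5, column 2: row 5 has {red,blue,green,yellow,white}; column 2 has {red,green,yellow,black,white}; that leaves orange.
At row 5, column 3: row 5 has {red,blue,green,yellow,white,orange}; column 3 has {red,blue,green,yellow,white,orange}; that leaves black.
At row 6, column 7: row 6 has {red,green,yellow,black,white,orange}; column 7 has {green,yellow,black,white}; that leaves blue.
At row 7, column 5: row 7 has {red,blue,yellow,black,white}; column 5 has {red,blue,yellow,black,orange}; that leaves green.
At row 7, column 6: row 7 has {red,blue,green,yellow,black,white}; column 6 has {blue,yellow,black,white}; that leaves orange.
At row 1, column 4: row 1 has {blue,yellow,black}; column 4 has {red,blue,green,yellow,black,white}; that leaves orange.
At row 1, column 5: row 1 has {blue,yellow,black,orange}; column 5 has {red,blue,green,yellow,black,orange}; that leaves white.
At row 1, column 7: row 1 has {blue,yellow,black,white,orange}; column 7 has {blue,green,yellow,black,white}; that leaves red.
At row 3, column 2: row 3 has {green,yellow,black,white}; column 2 has {red,green,yellow,black,white,orange}; that leaves blue.
At row 3, column 6: row 3 has {blue,green,yellow,black,white}; column 6 has {blue,yellow,black,white,orange}; that leaves red.
At row 3, column 7: row 3 has {red,blue,green,yellow,black,white}; column 7 has {red,blue,green,yellow,black,white}; that leaves orange.
At row 1, column 6: row 1 has {red,blue,yellow,black,white,orange}; column 6 has {red,blue,yellow,black,white,orange}; that leaves green.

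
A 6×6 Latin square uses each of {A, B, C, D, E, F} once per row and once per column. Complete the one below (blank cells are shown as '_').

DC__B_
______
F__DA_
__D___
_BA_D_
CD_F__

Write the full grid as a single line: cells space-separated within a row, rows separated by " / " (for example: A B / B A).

D C F A B E / A F E B C D / F E C D A B / B A D E F C / E B A C D F / C D B F E A

(r3,c2) = E
(r5,c1) = E
(r5,c4) = C
(r5,c6) = F
(r6,c5) = E
(r6,c3) = B
(r6,c6) = A
(r1,c6) = E
(r3,c3) = C
(r3,c6) = B
(r4,c6) = C
(r1,c3) = F
(r1,c4) = A
(r2,c3) = E
(r2,c4) = B
(r2,c6) = D
(r4,c4) = E
(r4,c5) = F
(r2,c1) = A
(r2,c2) = F
(r2,c5) = C
(r4,c1) = B
(r4,c2) = A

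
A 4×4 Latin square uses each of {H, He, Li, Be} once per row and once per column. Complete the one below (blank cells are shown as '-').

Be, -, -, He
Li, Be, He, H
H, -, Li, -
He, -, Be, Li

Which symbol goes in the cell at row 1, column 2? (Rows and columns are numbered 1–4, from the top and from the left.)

Li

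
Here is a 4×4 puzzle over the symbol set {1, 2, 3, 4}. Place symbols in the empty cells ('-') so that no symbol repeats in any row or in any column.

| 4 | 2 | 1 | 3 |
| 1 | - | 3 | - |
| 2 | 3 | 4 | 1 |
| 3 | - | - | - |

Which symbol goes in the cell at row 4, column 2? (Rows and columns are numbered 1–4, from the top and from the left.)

Cell (r2,c2): row 2 has {1,3}; column 2 has {2,3} → 4.
Cell (r2,c4): row 2 has {1,3,4}; column 4 has {1,3} → 2.
Cell (r4,c2): row 4 has {3}; column 2 has {2,3,4} → 1.

1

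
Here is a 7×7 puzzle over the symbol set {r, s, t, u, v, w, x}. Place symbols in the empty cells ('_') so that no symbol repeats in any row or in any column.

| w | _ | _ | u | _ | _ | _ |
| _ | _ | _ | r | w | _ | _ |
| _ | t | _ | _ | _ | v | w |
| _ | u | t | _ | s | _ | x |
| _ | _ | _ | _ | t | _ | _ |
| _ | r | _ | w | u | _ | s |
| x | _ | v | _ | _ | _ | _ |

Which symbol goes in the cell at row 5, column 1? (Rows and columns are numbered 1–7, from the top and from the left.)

s

At row 4, column 4: row 4 has {s,t,u,x}; column 4 has {r,u,w}; that leaves v.
At row 6, column 3: row 6 has {r,s,u,w}; column 3 has {t,v}; that leaves x.
At row 6, column 6: row 6 has {r,s,u,w,x}; column 6 has {v}; that leaves t.
At row 7, column 5: row 7 has {v,x}; column 5 has {s,t,u,w}; that leaves r.
At row 3, column 5: row 3 has {t,v,w}; column 5 has {r,s,t,u,w}; that leaves x.
At row 4, column 1: row 4 has {s,t,u,v,x}; column 1 has {w,x}; that leaves r.
At row 4, column 6: row 4 has {r,s,t,u,v,x}; column 6 has {t,v}; that leaves w.
At row 6, column 1: row 6 has {r,s,t,u,w,x}; column 1 has {r,w,x}; that leaves v.
At row 1, column 5: row 1 has {u,w}; column 5 has {r,s,t,u,w,x}; that leaves v.
At row 3, column 4: row 3 has {t,v,w,x}; column 4 has {r,u,v,w}; that leaves s.
At row 5, column 4: row 5 has {t}; column 4 has {r,s,u,v,w}; that leaves x.
At row 7, column 4: row 7 has {r,v,x}; column 4 has {r,s,u,v,w,x}; that leaves t.
At row 7, column 7: row 7 has {r,t,v,x}; column 7 has {s,w,x}; that leaves u.
At row 3, column 1: row 3 has {s,t,v,w,x}; column 1 has {r,v,w,x}; that leaves u.
At row 3, column 3: row 3 has {s,t,u,v,w,x}; column 3 has {t,v,x}; that leaves r.
At row 5, column 1: row 5 has {t,x}; column 1 has {r,u,v,w,x}; that leaves s.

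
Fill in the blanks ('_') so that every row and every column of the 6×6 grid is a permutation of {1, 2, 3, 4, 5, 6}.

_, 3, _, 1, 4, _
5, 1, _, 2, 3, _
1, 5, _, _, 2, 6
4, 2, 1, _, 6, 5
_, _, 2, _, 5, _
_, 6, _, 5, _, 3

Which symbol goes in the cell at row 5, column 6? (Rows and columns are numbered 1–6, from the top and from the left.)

At row 1, column 6: row 1 has {1,3,4}; column 6 has {3,5,6}; that leaves 2.
At row 2, column 6: row 2 has {1,2,3,5}; column 6 has {2,3,5,6}; that leaves 4.
At row 4, column 4: row 4 has {1,2,4,5,6}; column 4 has {1,2,5}; that leaves 3.
At row 5, column 2: row 5 has {2,5}; column 2 has {1,2,3,5,6}; that leaves 4.
At row 5, column 4: row 5 has {2,4,5}; column 4 has {1,2,3,5}; that leaves 6.
At row 5, column 6: row 5 has {2,4,5,6}; column 6 has {2,3,4,5,6}; that leaves 1.

1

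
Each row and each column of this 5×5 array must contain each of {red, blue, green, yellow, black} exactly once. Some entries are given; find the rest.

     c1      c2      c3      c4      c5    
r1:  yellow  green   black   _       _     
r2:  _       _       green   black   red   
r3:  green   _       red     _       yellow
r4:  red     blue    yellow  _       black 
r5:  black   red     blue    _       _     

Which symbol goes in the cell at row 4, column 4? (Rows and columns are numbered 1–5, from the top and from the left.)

green

Cell (r1,c5): row 1 has {green,yellow,black}; column 5 has {red,yellow,black} → blue.
Cell (r2,c1): row 2 has {red,green,black}; column 1 has {red,green,yellow,black} → blue.
Cell (r2,c2): row 2 has {red,blue,green,black}; column 2 has {red,blue,green} → yellow.
Cell (r3,c2): row 3 has {red,green,yellow}; column 2 has {red,blue,green,yellow} → black.
Cell (r3,c4): row 3 has {red,green,yellow,black}; column 4 has {black} → blue.
Cell (r4,c4): row 4 has {red,blue,yellow,black}; column 4 has {blue,black} → green.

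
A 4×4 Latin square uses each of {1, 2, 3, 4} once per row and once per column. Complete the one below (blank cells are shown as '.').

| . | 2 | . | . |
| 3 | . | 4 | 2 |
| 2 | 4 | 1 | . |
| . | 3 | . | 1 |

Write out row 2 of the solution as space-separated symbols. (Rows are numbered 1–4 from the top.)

(r1,c3) = 3
(r1,c4) = 4
(r2,c2) = 1

3 1 4 2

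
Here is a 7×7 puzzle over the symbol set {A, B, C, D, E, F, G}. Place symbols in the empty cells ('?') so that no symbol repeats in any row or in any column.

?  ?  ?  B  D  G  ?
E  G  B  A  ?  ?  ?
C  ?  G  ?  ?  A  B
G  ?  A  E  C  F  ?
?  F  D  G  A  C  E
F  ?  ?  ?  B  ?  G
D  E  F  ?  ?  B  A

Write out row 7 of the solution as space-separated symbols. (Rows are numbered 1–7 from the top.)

(r1,c1) = A
(r1,c2) = C
(r1,c3) = E
(r1,c7) = F
(r2,c5) = F
(r2,c6) = D
(r2,c7) = C
(r3,c2) = D
(r3,c4) = F
(r3,c5) = E
(r4,c2) = B
(r4,c7) = D
(r5,c1) = B
(r6,c2) = A
(r6,c3) = C
(r6,c4) = D
(r6,c6) = E
(r7,c4) = C
(r7,c5) = G

D E F C G B A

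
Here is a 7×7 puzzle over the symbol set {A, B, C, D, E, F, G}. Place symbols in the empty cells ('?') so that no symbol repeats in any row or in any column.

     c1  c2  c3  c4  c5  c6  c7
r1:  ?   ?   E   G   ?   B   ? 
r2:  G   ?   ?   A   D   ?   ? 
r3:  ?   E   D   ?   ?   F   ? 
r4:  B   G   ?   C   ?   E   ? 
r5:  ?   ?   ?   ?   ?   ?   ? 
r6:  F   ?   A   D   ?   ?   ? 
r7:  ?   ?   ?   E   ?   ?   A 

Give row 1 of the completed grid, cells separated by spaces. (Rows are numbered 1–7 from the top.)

D A E G C B F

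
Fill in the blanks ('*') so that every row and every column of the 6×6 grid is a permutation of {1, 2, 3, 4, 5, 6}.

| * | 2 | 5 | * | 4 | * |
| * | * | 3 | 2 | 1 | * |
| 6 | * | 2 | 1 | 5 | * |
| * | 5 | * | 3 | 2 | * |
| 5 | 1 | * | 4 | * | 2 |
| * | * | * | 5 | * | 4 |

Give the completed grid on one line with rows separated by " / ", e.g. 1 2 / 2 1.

3 2 5 6 4 1 / 4 6 3 2 1 5 / 6 4 2 1 5 3 / 1 5 4 3 2 6 / 5 1 6 4 3 2 / 2 3 1 5 6 4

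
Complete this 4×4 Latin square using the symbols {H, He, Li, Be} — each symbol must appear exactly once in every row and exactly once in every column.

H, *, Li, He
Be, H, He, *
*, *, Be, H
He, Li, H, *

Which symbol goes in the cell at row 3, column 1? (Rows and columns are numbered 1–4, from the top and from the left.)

Li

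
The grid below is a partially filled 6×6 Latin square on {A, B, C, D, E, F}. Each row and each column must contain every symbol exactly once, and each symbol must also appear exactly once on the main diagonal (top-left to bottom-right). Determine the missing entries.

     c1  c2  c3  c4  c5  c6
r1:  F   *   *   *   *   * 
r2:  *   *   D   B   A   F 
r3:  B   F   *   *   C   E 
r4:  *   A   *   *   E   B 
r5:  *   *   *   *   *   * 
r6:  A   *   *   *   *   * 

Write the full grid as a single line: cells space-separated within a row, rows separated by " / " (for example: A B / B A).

(r3,c3) = A
(r3,c4) = D
(r4,c4) = C
(r6,c6) = D
(r2,c2) = E
(r4,c1) = D
(r4,c3) = F
(r5,c5) = B
(r6,c5) = F
(r1,c5) = D
(r2,c1) = C
(r5,c1) = E
(r5,c3) = C
(r5,c6) = A
(r6,c4) = E
(r1,c4) = A
(r1,c6) = C
(r5,c2) = D
(r5,c4) = F
(r6,c3) = B
(r1,c2) = B
(r1,c3) = E
(r6,c2) = C

F B E A D C / C E D B A F / B F A D C E / D A F C E B / E D C F B A / A C B E F D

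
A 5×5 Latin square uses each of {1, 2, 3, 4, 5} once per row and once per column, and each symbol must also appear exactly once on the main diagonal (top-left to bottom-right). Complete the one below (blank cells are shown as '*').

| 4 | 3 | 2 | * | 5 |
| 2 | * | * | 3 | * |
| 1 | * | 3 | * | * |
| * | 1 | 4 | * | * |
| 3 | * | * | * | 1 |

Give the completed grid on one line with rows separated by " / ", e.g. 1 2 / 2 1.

4 3 2 1 5 / 2 5 1 3 4 / 1 4 3 5 2 / 5 1 4 2 3 / 3 2 5 4 1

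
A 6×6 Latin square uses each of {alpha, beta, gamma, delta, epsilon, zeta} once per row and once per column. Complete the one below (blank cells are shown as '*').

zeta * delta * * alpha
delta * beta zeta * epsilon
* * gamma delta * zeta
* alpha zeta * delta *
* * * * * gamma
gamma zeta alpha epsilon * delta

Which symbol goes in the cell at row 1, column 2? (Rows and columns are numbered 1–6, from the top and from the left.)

epsilon

(r2,c2): row 2 has {beta,delta,epsilon,zeta}; column 2 has {alpha,zeta}, so it must be gamma.
(r2,c5): row 2 has {beta,gamma,delta,epsilon,zeta}; column 5 has {delta}, so it must be alpha.
(r4,c6): row 4 has {alpha,delta,zeta}; column 6 has {alpha,gamma,delta,epsilon,zeta}, so it must be beta.
(r5,c3): row 5 has {gamma}; column 3 has {alpha,beta,gamma,delta,zeta}, so it must be epsilon.
(r6,c5): row 6 has {alpha,gamma,delta,epsilon,zeta}; column 5 has {alpha,delta}, so it must be beta.
(r3,c5): row 3 has {gamma,delta,zeta}; column 5 has {alpha,beta,delta}, so it must be epsilon.
(r4,c1): row 4 has {alpha,beta,delta,zeta}; column 1 has {gamma,delta,zeta}, so it must be epsilon.
(r4,c4): row 4 has {alpha,beta,delta,epsilon,zeta}; column 4 has {delta,epsilon,zeta}, so it must be gamma.
(r5,c5): row 5 has {gamma,epsilon}; column 5 has {alpha,beta,delta,epsilon}, so it must be zeta.
(r1,c4): row 1 has {alpha,delta,zeta}; column 4 has {gamma,delta,epsilon,zeta}, so it must be beta.
(r1,c5): row 1 has {alpha,beta,delta,zeta}; column 5 has {alpha,beta,delta,epsilon,zeta}, so it must be gamma.
(r3,c2): row 3 has {gamma,delta,epsilon,zeta}; column 2 has {alpha,gamma,zeta}, so it must be beta.
(r5,c2): row 5 has {gamma,epsilon,zeta}; column 2 has {alpha,beta,gamma,zeta}, so it must be delta.
(r5,c4): row 5 has {gamma,delta,epsilon,zeta}; column 4 has {beta,gamma,delta,epsilon,zeta}, so it must be alpha.
(r1,c2): row 1 has {alpha,beta,gamma,delta,zeta}; column 2 has {alpha,beta,gamma,delta,zeta}, so it must be epsilon.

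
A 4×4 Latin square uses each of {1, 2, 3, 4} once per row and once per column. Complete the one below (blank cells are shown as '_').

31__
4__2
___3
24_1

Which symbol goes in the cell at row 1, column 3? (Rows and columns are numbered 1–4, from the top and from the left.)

2

(r1,c4) = 4
(r2,c2) = 3
(r2,c3) = 1
(r3,c1) = 1
(r3,c2) = 2
(r3,c3) = 4
(r4,c3) = 3
(r1,c3) = 2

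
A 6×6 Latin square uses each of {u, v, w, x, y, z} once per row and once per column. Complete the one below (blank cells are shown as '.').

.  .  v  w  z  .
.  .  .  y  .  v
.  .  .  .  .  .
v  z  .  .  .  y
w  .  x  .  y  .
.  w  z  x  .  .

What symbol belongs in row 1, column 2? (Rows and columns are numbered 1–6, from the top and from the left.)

(r4,c4): row 4 has {v,y,z}; column 4 has {w,x,y}, so it must be u.
(r6,c6): row 6 has {w,x,z}; column 6 has {v,y}, so it must be u.
(r1,c6): row 1 has {v,w,z}; column 6 has {u,v,y}, so it must be x.
(r4,c3): row 4 has {u,v,y,z}; column 3 has {v,x,z}, so it must be w.
(r4,c5): row 4 has {u,v,w,y,z}; column 5 has {y,z}, so it must be x.
(r5,c6): row 5 has {w,x,y}; column 6 has {u,v,x,y}, so it must be z.
(r6,c1): row 6 has {u,w,x,z}; column 1 has {v,w}, so it must be y.
(r6,c5): row 6 has {u,w,x,y,z}; column 5 has {x,y,z}, so it must be v.
(r1,c1): row 1 has {v,w,x,z}; column 1 has {v,w,y}, so it must be u.
(r1,c2): row 1 has {u,v,w,x,z}; column 2 has {w,z}, so it must be y.

y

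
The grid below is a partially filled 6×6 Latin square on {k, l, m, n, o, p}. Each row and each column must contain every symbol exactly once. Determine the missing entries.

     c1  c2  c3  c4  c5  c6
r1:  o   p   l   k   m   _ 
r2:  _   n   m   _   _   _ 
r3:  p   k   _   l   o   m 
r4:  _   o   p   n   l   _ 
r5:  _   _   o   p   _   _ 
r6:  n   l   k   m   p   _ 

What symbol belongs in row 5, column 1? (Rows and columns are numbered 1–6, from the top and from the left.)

(r1,c6) = n
(r2,c4) = o
(r2,c5) = k
(r3,c3) = n
(r4,c6) = k
(r5,c2) = m
(r5,c5) = n
(r5,c6) = l
(r6,c6) = o
(r2,c1) = l
(r2,c6) = p
(r4,c1) = m
(r5,c1) = k

k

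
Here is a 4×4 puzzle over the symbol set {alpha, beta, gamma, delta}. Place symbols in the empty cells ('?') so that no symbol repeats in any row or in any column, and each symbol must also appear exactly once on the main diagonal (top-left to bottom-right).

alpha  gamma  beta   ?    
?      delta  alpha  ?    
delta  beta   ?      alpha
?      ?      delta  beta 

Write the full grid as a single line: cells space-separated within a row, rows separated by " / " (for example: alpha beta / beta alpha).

alpha gamma beta delta / beta delta alpha gamma / delta beta gamma alpha / gamma alpha delta beta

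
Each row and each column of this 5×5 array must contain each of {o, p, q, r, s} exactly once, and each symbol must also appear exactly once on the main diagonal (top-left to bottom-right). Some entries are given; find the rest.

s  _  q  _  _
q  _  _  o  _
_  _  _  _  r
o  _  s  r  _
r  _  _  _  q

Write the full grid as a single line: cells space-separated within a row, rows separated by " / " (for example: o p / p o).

s r q p o / q p r o s / p s o q r / o q s r p / r o p s q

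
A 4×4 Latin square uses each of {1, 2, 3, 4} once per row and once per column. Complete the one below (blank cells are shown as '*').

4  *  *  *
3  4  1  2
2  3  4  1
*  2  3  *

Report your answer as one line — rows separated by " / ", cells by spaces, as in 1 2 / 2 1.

4 1 2 3 / 3 4 1 2 / 2 3 4 1 / 1 2 3 4

row 1 has {4}; column 2 has {2,3,4} — only 1 is left for (r1,c2).
row 1 has {1,4}; column 3 has {1,3,4} — only 2 is left for (r1,c3).
row 1 has {1,2,4}; column 4 has {1,2} — only 3 is left for (r1,c4).
row 4 has {2,3}; column 1 has {2,3,4} — only 1 is left for (r4,c1).
row 4 has {1,2,3}; column 4 has {1,2,3} — only 4 is left for (r4,c4).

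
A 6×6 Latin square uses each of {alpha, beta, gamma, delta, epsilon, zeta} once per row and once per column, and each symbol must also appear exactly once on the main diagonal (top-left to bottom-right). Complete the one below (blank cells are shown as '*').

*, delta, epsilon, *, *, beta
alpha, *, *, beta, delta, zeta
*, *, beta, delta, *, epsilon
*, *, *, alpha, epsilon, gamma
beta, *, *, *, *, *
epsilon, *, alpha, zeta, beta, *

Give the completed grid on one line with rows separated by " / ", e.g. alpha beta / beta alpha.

(r1,c4) = gamma
(r2,c3) = gamma
(r5,c4) = epsilon
(r6,c2) = gamma
(r6,c6) = delta
(r1,c1) = zeta
(r1,c5) = alpha
(r2,c2) = epsilon
(r3,c1) = gamma
(r3,c5) = zeta
(r4,c1) = delta
(r4,c3) = zeta
(r5,c3) = delta
(r5,c5) = gamma
(r5,c6) = alpha
(r3,c2) = alpha
(r4,c2) = beta
(r5,c2) = zeta

zeta delta epsilon gamma alpha beta / alpha epsilon gamma beta delta zeta / gamma alpha beta delta zeta epsilon / delta beta zeta alpha epsilon gamma / beta zeta delta epsilon gamma alpha / epsilon gamma alpha zeta beta delta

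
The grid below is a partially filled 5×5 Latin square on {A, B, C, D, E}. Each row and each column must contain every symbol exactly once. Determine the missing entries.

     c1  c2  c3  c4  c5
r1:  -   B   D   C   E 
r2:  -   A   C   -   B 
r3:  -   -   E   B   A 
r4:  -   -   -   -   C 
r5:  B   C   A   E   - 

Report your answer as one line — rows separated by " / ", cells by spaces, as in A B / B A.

A B D C E / E A C D B / C D E B A / D E B A C / B C A E D

(r1,c1) = A
(r2,c4) = D
(r3,c2) = D
(r4,c2) = E
(r4,c3) = B
(r4,c4) = A
(r5,c5) = D
(r2,c1) = E
(r3,c1) = C
(r4,c1) = D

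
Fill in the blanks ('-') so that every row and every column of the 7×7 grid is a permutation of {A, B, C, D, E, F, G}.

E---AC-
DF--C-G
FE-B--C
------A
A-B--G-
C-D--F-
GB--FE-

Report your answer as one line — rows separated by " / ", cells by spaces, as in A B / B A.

At row 4, column 1: row 4 has {A}; column 1 has {A,C,D,E,F,G}; that leaves B.
At row 4, column 6: row 4 has {A,B}; column 6 has {C,E,F,G}; that leaves D.
At row 7, column 7: row 7 has {B,E,F,G}; column 7 has {A,C,G}; that leaves D.
At row 3, column 6: row 3 has {B,C,E,F}; column 6 has {C,D,E,F,G}; that leaves A.
At row 2, column 6: row 2 has {C,D,F,G}; column 6 has {A,C,D,E,F,G}; that leaves B.
At row 3, column 3: row 3 has {A,B,C,E,F}; column 3 has {B,D}; that leaves G.
At row 3, column 5: row 3 has {A,B,C,E,F,G}; column 5 has {A,C,F}; that leaves D.
At row 5, column 5: row 5 has {A,B,G}; column 5 has {A,C,D,F}; that leaves E.
At row 5, column 7: row 5 has {A,B,E,G}; column 7 has {A,C,D,G}; that leaves F.
At row 1, column 3: row 1 has {A,C,E}; column 3 has {B,D,G}; that leaves F.
At row 1, column 7: row 1 has {A,C,E,F}; column 7 has {A,C,D,F,G}; that leaves B.
At row 4, column 5: row 4 has {A,B,D}; column 5 has {A,C,D,E,F}; that leaves G.
At row 6, column 5: row 6 has {C,D,F}; column 5 has {A,C,D,E,F,G}; that leaves B.
At row 6, column 7: row 6 has {B,C,D,F}; column 7 has {A,B,C,D,F,G}; that leaves E.
At row 4, column 2: row 4 has {A,B,D,G}; column 2 has {B,E,F}; that leaves C.
At row 4, column 3: row 4 has {A,B,C,D,G}; column 3 has {B,D,F,G}; that leaves E.
At row 4, column 4: row 4 has {A,B,C,D,E,G}; column 4 has {B}; that leaves F.
At row 5, column 2: row 5 has {A,B,E,F,G}; column 2 has {B,C,E,F}; that leaves D.
At row 5, column 4: row 5 has {A,B,D,E,F,G}; column 4 has {B,F}; that leaves C.
At row 7, column 4: row 7 has {B,D,E,F,G}; column 4 has {B,C,F}; that leaves A.
At row 1, column 2: row 1 has {A,B,C,E,F}; column 2 has {B,C,D,E,F}; that leaves G.
At row 1, column 4: row 1 has {A,B,C,E,F,G}; column 4 has {A,B,C,F}; that leaves D.
At row 2, column 3: row 2 has {B,C,D,F,G}; column 3 has {B,D,E,F,G}; that leaves A.
At row 2, column 4: row 2 has {A,B,C,D,F,G}; column 4 has {A,B,C,D,F}; that leaves E.
At row 6, column 2: row 6 has {B,C,D,E,F}; column 2 has {B,C,D,E,F,G}; that leaves A.
At row 6, column 4: row 6 has {A,B,C,D,E,F}; column 4 has {A,B,C,D,E,F}; that leaves G.
At row 7, column 3: row 7 has {A,B,D,E,F,G}; column 3 has {A,B,D,E,F,G}; that leaves C.

E G F D A C B / D F A E C B G / F E G B D A C / B C E F G D A / A D B C E G F / C A D G B F E / G B C A F E D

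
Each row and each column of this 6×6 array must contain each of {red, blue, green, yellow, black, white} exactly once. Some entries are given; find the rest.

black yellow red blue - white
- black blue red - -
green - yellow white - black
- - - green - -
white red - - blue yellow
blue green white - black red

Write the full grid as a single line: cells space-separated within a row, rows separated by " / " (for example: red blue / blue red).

black yellow red blue green white / yellow black blue red white green / green blue yellow white red black / red white black green yellow blue / white red green black blue yellow / blue green white yellow black red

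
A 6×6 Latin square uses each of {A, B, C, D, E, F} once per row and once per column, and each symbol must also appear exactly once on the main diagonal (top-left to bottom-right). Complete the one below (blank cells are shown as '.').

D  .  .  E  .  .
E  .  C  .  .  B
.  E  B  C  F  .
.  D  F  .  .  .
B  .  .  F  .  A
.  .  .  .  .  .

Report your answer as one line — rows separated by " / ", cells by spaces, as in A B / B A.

(r1,c3): row 1 has {D,E}; column 3 has {B,C,F}, so it must be A.
(r3,c1): row 3 has {B,C,E,F}; column 1 has {B,D,E}, so it must be A.
(r3,c6): row 3 has {A,B,C,E,F}; column 6 has {A,B}, so it must be D.
(r4,c1): row 4 has {D,F}; column 1 has {A,B,D,E}, so it must be C.
(r4,c4): row 4 has {C,D,F}; column 4 has {C,E,F}; the diagonal has {B,D}, so it must be A.
(r4,c6): row 4 has {A,C,D,F}; column 6 has {A,B,D}, so it must be E.
(r5,c2): row 5 has {A,B,F}; column 2 has {D,E}, so it must be C.
(r5,c5): row 5 has {A,B,C,F}; column 5 has {F}; the diagonal has {A,B,D}, so it must be E.
(r6,c1): row 6 is empty so far; column 1 has {A,B,C,D,E}, so it must be F.
(r6,c6): row 6 has {F}; column 6 has {A,B,D,E}; the diagonal has {A,B,D,E}, so it must be C.
(r1,c6): row 1 has {A,D,E}; column 6 has {A,B,C,D,E}, so it must be F.
(r2,c2): row 2 has {B,C,E}; column 2 has {C,D,E}; the diagonal has {A,B,C,D,E}, so it must be F.
(r2,c4): row 2 has {B,C,E,F}; column 4 has {A,C,E,F}, so it must be D.
(r2,c5): row 2 has {B,C,D,E,F}; column 5 has {E,F}, so it must be A.
(r4,c5): row 4 has {A,C,D,E,F}; column 5 has {A,E,F}, so it must be B.
(r5,c3): row 5 has {A,B,C,E,F}; column 3 has {A,B,C,F}, so it must be D.
(r6,c3): row 6 has {C,F}; column 3 has {A,B,C,D,F}, so it must be E.
(r6,c4): row 6 has {C,E,F}; column 4 has {A,C,D,E,F}, so it must be B.
(r6,c5): row 6 has {B,C,E,F}; column 5 has {A,B,E,F}, so it must be D.
(r1,c2): row 1 has {A,D,E,F}; column 2 has {C,D,E,F}, so it must be B.
(r1,c5): row 1 has {A,B,D,E,F}; column 5 has {A,B,D,E,F}, so it must be C.
(r6,c2): row 6 has {B,C,D,E,F}; column 2 has {B,C,D,E,F}, so it must be A.

D B A E C F / E F C D A B / A E B C F D / C D F A B E / B C D F E A / F A E B D C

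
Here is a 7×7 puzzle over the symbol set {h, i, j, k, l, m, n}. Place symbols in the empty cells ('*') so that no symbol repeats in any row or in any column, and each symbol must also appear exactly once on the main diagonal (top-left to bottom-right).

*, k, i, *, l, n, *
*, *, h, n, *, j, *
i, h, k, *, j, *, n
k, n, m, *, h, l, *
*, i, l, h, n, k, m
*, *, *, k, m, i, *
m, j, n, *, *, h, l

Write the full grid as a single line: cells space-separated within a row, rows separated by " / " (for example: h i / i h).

h k i m l n j / l m h n i j k / i h k l j m n / k n m j h l i / j i l h n k m / n l j k m i h / m j n i k h l

(r2,c1): row 2 has {h,j,n}; column 1 has {i,k,m}, so it must be l.
(r2,c2): row 2 has {h,j,l,n}; column 2 has {h,i,j,k,n}; the diagonal has {i,k,l,n}, so it must be m.
(r3,c6): row 3 has {h,i,j,k,n}; column 6 has {h,i,j,k,l,n}, so it must be m.
(r4,c4): row 4 has {h,k,l,m,n}; column 4 has {h,k,n}; the diagonal has {i,k,l,m,n}, so it must be j.
(r4,c7): row 4 has {h,j,k,l,m,n}; column 7 has {l,m,n}, so it must be i.
(r5,c1): row 5 has {h,i,k,l,m,n}; column 1 has {i,k,l,m}, so it must be j.
(r6,c2): row 6 has {i,k,m}; column 2 has {h,i,j,k,m,n}, so it must be l.
(r6,c3): row 6 has {i,k,l,m}; column 3 has {h,i,k,l,m,n}, so it must be j.
(r6,c7): row 6 has {i,j,k,l,m}; column 7 has {i,l,m,n}, so it must be h.
(r7,c4): row 7 has {h,j,l,m,n}; column 4 has {h,j,k,n}, so it must be i.
(r7,c5): row 7 has {h,i,j,l,m,n}; column 5 has {h,j,l,m,n}, so it must be k.
(r1,c1): row 1 has {i,k,l,n}; column 1 has {i,j,k,l,m}; the diagonal has {i,j,k,l,m,n}, so it must be h.
(r1,c4): row 1 has {h,i,k,l,n}; column 4 has {h,i,j,k,n}, so it must be m.
(r1,c7): row 1 has {h,i,k,l,m,n}; column 7 has {h,i,l,m,n}, so it must be j.
(r2,c5): row 2 has {h,j,l,m,n}; column 5 has {h,j,k,l,m,n}, so it must be i.
(r2,c7): row 2 has {h,i,j,l,m,n}; column 7 has {h,i,j,l,m,n}, so it must be k.
(r3,c4): row 3 has {h,i,j,k,m,n}; column 4 has {h,i,j,k,m,n}, so it must be l.
(r6,c1): row 6 has {h,i,j,k,l,m}; column 1 has {h,i,j,k,l,m}, so it must be n.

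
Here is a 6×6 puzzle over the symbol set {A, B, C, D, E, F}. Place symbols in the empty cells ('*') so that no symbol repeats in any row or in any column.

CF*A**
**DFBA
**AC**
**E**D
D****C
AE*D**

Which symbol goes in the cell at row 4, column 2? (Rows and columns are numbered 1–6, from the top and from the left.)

A

(r1,c3) = B
(r1,c6) = E
(r2,c1) = E
(r2,c2) = C
(r4,c4) = B
(r5,c3) = F
(r5,c4) = E
(r5,c5) = A
(r6,c3) = C
(r6,c5) = F
(r6,c6) = B
(r1,c5) = D
(r3,c5) = E
(r3,c6) = F
(r4,c1) = F
(r4,c2) = A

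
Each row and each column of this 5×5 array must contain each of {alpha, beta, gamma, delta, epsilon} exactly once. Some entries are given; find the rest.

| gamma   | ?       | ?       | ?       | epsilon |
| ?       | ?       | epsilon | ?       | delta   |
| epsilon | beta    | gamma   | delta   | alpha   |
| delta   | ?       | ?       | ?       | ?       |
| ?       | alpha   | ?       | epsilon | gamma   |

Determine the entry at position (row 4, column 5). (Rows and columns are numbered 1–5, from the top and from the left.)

(r1,c2) = delta
(r2,c2) = gamma
(r4,c2) = epsilon
(r4,c5) = beta

beta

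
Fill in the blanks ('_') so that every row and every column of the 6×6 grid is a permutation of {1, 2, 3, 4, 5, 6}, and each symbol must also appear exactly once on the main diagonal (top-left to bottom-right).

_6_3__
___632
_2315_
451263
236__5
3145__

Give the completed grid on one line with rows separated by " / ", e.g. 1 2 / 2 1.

5 6 2 3 4 1 / 1 4 5 6 3 2 / 6 2 3 1 5 4 / 4 5 1 2 6 3 / 2 3 6 4 1 5 / 3 1 4 5 2 6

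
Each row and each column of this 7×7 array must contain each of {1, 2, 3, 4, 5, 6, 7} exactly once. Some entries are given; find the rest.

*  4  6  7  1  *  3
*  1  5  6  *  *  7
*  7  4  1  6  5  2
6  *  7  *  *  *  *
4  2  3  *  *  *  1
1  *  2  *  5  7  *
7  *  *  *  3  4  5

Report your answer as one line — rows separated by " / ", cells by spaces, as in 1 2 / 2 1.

(r1,c6) = 2
(r2,c6) = 3
(r3,c1) = 3
(r4,c6) = 1
(r4,c7) = 4
(r5,c4) = 5
(r5,c5) = 7
(r5,c6) = 6
(r6,c7) = 6
(r7,c2) = 6
(r7,c3) = 1
(r7,c4) = 2
(r1,c1) = 5
(r2,c1) = 2
(r2,c5) = 4
(r4,c4) = 3
(r4,c5) = 2
(r6,c2) = 3
(r6,c4) = 4
(r4,c2) = 5

5 4 6 7 1 2 3 / 2 1 5 6 4 3 7 / 3 7 4 1 6 5 2 / 6 5 7 3 2 1 4 / 4 2 3 5 7 6 1 / 1 3 2 4 5 7 6 / 7 6 1 2 3 4 5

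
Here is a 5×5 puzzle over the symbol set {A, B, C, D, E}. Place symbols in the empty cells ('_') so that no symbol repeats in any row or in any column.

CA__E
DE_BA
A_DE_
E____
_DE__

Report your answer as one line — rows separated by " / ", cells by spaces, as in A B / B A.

row 1 has {A,C,E}; column 3 has {D,E} — only B is left for (r1,c3).
row 1 has {A,B,C,E}; column 4 has {B,E} — only D is left for (r1,c4).
row 2 has {A,B,D,E}; column 3 has {B,D,E} — only C is left for (r2,c3).
row 4 has {E}; column 3 has {B,C,D,E} — only A is left for (r4,c3).
row 4 has {A,E}; column 4 has {B,D,E} — only C is left for (r4,c4).
row 5 has {D,E}; column 1 has {A,C,D,E} — only B is left for (r5,c1).
row 5 has {B,D,E}; column 4 has {B,C,D,E} — only A is left for (r5,c4).
row 5 has {A,B,D,E}; column 5 has {A,E} — only C is left for (r5,c5).
row 3 has {A,D,E}; column 5 has {A,C,E} — only B is left for (r3,c5).
row 4 has {A,C,E}; column 2 has {A,D,E} — only B is left for (r4,c2).
row 4 has {A,B,C,E}; column 5 has {A,B,C,E} — only D is left for (r4,c5).
row 3 has {A,B,D,E}; column 2 has {A,B,D,E} — only C is left for (r3,c2).

C A B D E / D E C B A / A C D E B / E B A C D / B D E A C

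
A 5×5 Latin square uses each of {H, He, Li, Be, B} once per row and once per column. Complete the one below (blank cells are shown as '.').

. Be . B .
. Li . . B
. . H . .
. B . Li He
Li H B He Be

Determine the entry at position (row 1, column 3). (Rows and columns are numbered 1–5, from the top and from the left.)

Li

(r3,c2) = He
(r3,c4) = Be
(r3,c5) = Li
(r4,c3) = Be
(r1,c5) = H
(r2,c3) = He
(r2,c4) = H
(r3,c1) = B
(r4,c1) = H
(r1,c1) = He
(r1,c3) = Li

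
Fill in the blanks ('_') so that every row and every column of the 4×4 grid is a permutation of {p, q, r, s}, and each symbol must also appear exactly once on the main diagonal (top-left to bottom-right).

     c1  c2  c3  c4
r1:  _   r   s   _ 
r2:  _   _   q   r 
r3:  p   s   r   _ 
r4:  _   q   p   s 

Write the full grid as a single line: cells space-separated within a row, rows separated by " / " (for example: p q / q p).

q r s p / s p q r / p s r q / r q p s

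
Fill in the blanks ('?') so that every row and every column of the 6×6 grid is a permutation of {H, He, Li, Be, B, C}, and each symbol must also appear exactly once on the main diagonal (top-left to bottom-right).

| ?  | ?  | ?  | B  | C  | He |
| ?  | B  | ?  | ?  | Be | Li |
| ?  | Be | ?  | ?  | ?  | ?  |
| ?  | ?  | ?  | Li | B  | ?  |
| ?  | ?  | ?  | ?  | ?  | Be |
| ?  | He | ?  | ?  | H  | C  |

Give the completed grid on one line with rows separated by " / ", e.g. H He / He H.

(r4,c6) = H
(r5,c5) = He
(r6,c4) = Be
(r3,c3) = H
(r3,c5) = Li
(r3,c6) = B
(r4,c2) = C
(r1,c1) = Be
(r1,c3) = Li
(r4,c1) = He
(r4,c3) = Be
(r6,c3) = B
(r1,c2) = H
(r3,c1) = C
(r3,c4) = He
(r5,c2) = Li
(r5,c3) = C
(r5,c4) = H
(r6,c1) = Li
(r2,c1) = H
(r2,c3) = He
(r2,c4) = C
(r5,c1) = B

Be H Li B C He / H B He C Be Li / C Be H He Li B / He C Be Li B H / B Li C H He Be / Li He B Be H C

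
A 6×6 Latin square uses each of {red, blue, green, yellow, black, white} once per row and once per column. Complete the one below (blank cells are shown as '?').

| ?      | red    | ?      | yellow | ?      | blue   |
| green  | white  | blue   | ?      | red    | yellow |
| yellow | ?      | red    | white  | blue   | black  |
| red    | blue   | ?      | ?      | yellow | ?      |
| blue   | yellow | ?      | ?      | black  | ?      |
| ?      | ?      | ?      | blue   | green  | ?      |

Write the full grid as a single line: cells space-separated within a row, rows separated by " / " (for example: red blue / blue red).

black red green yellow white blue / green white blue black red yellow / yellow green red white blue black / red blue black green yellow white / blue yellow white red black green / white black yellow blue green red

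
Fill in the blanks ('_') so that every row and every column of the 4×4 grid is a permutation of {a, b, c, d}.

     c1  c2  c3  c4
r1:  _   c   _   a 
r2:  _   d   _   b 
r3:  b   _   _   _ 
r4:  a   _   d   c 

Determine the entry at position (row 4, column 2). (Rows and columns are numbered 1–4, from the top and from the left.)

(r1,c1) = d
(r1,c3) = b
(r2,c1) = c
(r2,c3) = a
(r3,c2) = a
(r3,c3) = c
(r3,c4) = d
(r4,c2) = b

b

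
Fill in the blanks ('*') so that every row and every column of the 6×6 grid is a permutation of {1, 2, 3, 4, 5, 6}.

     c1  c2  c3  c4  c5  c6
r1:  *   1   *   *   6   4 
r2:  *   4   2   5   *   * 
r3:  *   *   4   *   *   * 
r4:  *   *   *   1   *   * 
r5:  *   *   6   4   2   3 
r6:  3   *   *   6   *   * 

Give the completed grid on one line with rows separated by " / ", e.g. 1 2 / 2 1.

2 1 5 3 6 4 / 6 4 2 5 3 1 / 5 3 4 2 1 6 / 4 6 3 1 5 2 / 1 5 6 4 2 3 / 3 2 1 6 4 5

Cell (r5,c2): row 5 has {2,3,4,6}; column 2 has {1,4} → 5.
Cell (r6,c2): row 6 has {3,6}; column 2 has {1,4,5} → 2.
Cell (r5,c1): row 5 has {2,3,4,5,6}; column 1 has {3} → 1.
Cell (r2,c1): row 2 has {2,4,5}; column 1 has {1,3} → 6.
Cell (r2,c6): row 2 has {2,4,5,6}; column 6 has {3,4} → 1.
Cell (r6,c6): row 6 has {2,3,6}; column 6 has {1,3,4} → 5.
Cell (r2,c5): row 2 has {1,2,4,5,6}; column 5 has {2,6} → 3.
Cell (r6,c3): row 6 has {2,3,5,6}; column 3 has {2,4,6} → 1.
Cell (r6,c5): row 6 has {1,2,3,5,6}; column 5 has {2,3,6} → 4.
Cell (r4,c5): row 4 has {1}; column 5 has {2,3,4,6} → 5.
Cell (r3,c5): row 3 has {4}; column 5 has {2,3,4,5,6} → 1.
Cell (r4,c3): row 4 has {1,5}; column 3 has {1,2,4,6} → 3.
Cell (r1,c3): row 1 has {1,4,6}; column 3 has {1,2,3,4,6} → 5.
Cell (r4,c2): row 4 has {1,3,5}; column 2 has {1,2,4,5} → 6.
Cell (r4,c6): row 4 has {1,3,5,6}; column 6 has {1,3,4,5} → 2.
Cell (r1,c1): row 1 has {1,4,5,6}; column 1 has {1,3,6} → 2.
Cell (r1,c4): row 1 has {1,2,4,5,6}; column 4 has {1,4,5,6} → 3.
Cell (r3,c1): row 3 has {1,4}; column 1 has {1,2,3,6} → 5.
Cell (r3,c2): row 3 has {1,4,5}; column 2 has {1,2,4,5,6} → 3.
Cell (r3,c4): row 3 has {1,3,4,5}; column 4 has {1,3,4,5,6} → 2.
Cell (r3,c6): row 3 has {1,2,3,4,5}; column 6 has {1,2,3,4,5} → 6.
Cell (r4,c1): row 4 has {1,2,3,5,6}; column 1 has {1,2,3,5,6} → 4.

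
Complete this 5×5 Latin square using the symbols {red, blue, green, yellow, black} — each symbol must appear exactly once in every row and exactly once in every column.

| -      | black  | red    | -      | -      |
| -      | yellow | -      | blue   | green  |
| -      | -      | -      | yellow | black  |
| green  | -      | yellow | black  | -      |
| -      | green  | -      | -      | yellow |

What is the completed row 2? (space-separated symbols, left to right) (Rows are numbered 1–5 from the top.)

(r1,c4) = green
(r1,c5) = blue
(r2,c3) = black
(r4,c5) = red
(r5,c3) = blue
(r5,c4) = red
(r1,c1) = yellow
(r2,c1) = red

red yellow black blue green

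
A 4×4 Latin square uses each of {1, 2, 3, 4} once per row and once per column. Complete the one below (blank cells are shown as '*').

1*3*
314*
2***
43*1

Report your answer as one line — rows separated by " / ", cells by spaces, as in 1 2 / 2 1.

1 2 3 4 / 3 1 4 2 / 2 4 1 3 / 4 3 2 1

Cell (r2,c4): row 2 has {1,3,4}; column 4 has {1} → 2.
Cell (r3,c2): row 3 has {2}; column 2 has {1,3} → 4.
Cell (r3,c3): row 3 has {2,4}; column 3 has {3,4} → 1.
Cell (r3,c4): row 3 has {1,2,4}; column 4 has {1,2} → 3.
Cell (r4,c3): row 4 has {1,3,4}; column 3 has {1,3,4} → 2.
Cell (r1,c2): row 1 has {1,3}; column 2 has {1,3,4} → 2.
Cell (r1,c4): row 1 has {1,2,3}; column 4 has {1,2,3} → 4.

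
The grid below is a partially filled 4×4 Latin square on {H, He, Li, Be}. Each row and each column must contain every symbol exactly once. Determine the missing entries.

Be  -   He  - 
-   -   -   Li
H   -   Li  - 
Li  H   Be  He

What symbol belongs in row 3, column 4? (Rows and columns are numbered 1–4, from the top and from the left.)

Be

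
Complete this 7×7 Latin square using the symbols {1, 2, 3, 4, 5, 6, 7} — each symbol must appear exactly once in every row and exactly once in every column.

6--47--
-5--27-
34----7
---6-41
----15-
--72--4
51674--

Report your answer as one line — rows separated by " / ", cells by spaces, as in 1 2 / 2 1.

6 2 1 4 7 3 5 / 4 5 3 1 2 7 6 / 3 4 2 5 6 1 7 / 2 7 5 6 3 4 1 / 7 6 4 3 1 5 2 / 1 3 7 2 5 6 4 / 5 1 6 7 4 2 3

(r5,c4) = 3
(r6,c1) = 1
(r2,c1) = 4
(r2,c4) = 1
(r3,c4) = 5
(r3,c5) = 6
(r2,c3) = 3
(r2,c7) = 6
(r5,c7) = 2
(r7,c7) = 3
(r1,c7) = 5
(r5,c1) = 7
(r5,c2) = 6
(r5,c3) = 4
(r6,c2) = 3
(r6,c5) = 5
(r6,c6) = 6
(r7,c6) = 2
(r1,c2) = 2
(r1,c3) = 1
(r1,c6) = 3
(r3,c3) = 2
(r3,c6) = 1
(r4,c1) = 2
(r4,c2) = 7
(r4,c3) = 5
(r4,c5) = 3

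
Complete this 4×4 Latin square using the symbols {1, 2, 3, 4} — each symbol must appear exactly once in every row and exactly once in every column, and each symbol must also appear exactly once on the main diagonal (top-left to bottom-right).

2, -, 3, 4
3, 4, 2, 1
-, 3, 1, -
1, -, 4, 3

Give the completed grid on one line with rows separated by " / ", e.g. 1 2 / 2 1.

At row 1, column 2: row 1 has {2,3,4}; column 2 has {3,4}; that leaves 1.
At row 3, column 1: row 3 has {1,3}; column 1 has {1,2,3}; that leaves 4.
At row 3, column 4: row 3 has {1,3,4}; column 4 has {1,3,4}; that leaves 2.
At row 4, column 2: row 4 has {1,3,4}; column 2 has {1,3,4}; that leaves 2.

2 1 3 4 / 3 4 2 1 / 4 3 1 2 / 1 2 4 3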